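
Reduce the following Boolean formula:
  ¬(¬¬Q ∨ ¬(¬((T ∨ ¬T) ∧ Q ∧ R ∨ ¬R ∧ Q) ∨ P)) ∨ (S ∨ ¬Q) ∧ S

¬Q ∨ S

¬(¬¬Q ∨ ¬(¬((T ∨ ¬T) ∧ Q ∧ R ∨ ¬R ∧ Q) ∨ P)) ∨ (S ∨ ¬Q) ∧ S
= ¬(¬¬Q ∨ ¬(¬(Q ∧ R ∨ ¬R ∧ Q) ∨ P)) ∨ (S ∨ ¬Q) ∧ S   — complement / identity
= ¬Q ∧ (¬(Q ∧ R ∨ ¬R ∧ Q) ∨ P) ∨ (S ∨ ¬Q) ∧ S   — De Morgan
= ¬Q ∧ (¬Q ∨ P) ∨ (S ∨ ¬Q) ∧ S   — distribution
= ¬Q ∧ (¬Q ∨ P) ∨ S   — absorption
= ¬Q ∨ S   — absorption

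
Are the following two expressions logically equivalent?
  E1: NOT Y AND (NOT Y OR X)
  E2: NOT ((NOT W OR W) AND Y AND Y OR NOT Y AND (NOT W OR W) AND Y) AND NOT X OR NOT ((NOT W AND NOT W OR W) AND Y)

E1: NOT Y AND (NOT Y OR X)
    = NOT Y   — absorption
E2: NOT ((NOT W OR W) AND Y AND Y OR NOT Y AND (NOT W OR W) AND Y) AND NOT X OR NOT ((NOT W AND NOT W OR W) AND Y)
    = NOT ((NOT W OR W) AND Y AND Y OR NOT Y AND (NOT W OR W) AND Y) AND NOT X OR NOT ((NOT W OR W) AND Y)   — idempotence
    = NOT ((NOT W OR W) AND Y) AND NOT X OR NOT ((NOT W OR W) AND Y)   — distribution
    = NOT ((NOT W OR W) AND Y)   — absorption
    = NOT Y   — complement / identity
Both reduce to NOT Y, so they are equivalent.

Yes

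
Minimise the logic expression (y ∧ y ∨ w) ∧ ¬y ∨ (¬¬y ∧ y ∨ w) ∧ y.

y ∨ w

(y ∧ y ∨ w) ∧ ¬y ∨ (¬¬y ∧ y ∨ w) ∧ y
= (y ∧ y ∨ w) ∧ ¬y ∨ (y ∧ y ∨ w) ∧ y   (double negation)
= y ∧ y ∨ w   (distribution)
= y ∨ w   (idempotence)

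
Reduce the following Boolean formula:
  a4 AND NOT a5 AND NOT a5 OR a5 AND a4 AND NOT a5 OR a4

a4

a4 AND NOT a5 AND NOT a5 OR a5 AND a4 AND NOT a5 OR a4
= a4 AND NOT a5 OR a4   — distribution
= a4   — absorption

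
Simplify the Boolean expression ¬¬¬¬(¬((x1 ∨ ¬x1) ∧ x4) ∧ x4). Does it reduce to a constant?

False

¬¬¬¬(¬((x1 ∨ ¬x1) ∧ x4) ∧ x4)
= ¬¬(¬((x1 ∨ ¬x1) ∧ x4) ∧ x4)   (double negation)
= ¬¬(¬x4 ∧ x4)   (complement / identity)
= ¬x4 ∧ x4   (double negation)
= False   (complement)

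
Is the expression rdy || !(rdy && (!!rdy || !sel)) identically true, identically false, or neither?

rdy || !(rdy && (!!rdy || !sel))
= rdy || !(rdy && (rdy || !sel))
= rdy || !rdy
= true

identically true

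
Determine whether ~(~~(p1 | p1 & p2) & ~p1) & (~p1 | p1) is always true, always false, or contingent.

always true

~(~~(p1 | p1 & p2) & ~p1) & (~p1 | p1)
= (~(p1 | p1 & p2) | p1) & (~p1 | p1)   (De Morgan)
= (~p1 | p1) & (~p1 | p1)   (absorption)
= ~p1 | p1   (complement / identity)
= 1   (complement)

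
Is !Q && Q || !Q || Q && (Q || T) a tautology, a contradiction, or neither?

!Q && Q || !Q || Q && (Q || T)
= !Q || Q && (Q || T)
= !Q || Q
= true

tautology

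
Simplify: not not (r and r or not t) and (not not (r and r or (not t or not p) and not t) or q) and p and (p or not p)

not not (r and r or not t) and (not not (r and r or (not t or not p) and not t) or q) and p and (p or not p)
= not not (r and r or not t) and (not not (r and r or not t) or q) and p and (p or not p)
= not not (r and r or not t) and p and (p or not p)
= (r and r or not t) and p and (p or not p)
= (r and r or not t) and p
= (r or not t) and p

(r or not t) and p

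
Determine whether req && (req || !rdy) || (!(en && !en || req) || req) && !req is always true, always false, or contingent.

req && (req || !rdy) || (!(en && !en || req) || req) && !req
= req || (!(en && !en || req) || req) && !req   — absorption
= req || (!req || req) && !req   — complement / identity
= req || !req   — complement / identity
= true   — complement

always true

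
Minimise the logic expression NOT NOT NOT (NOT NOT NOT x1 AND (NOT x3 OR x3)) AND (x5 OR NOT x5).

x1

NOT NOT NOT (NOT NOT NOT x1 AND (NOT x3 OR x3)) AND (x5 OR NOT x5)
= NOT NOT NOT (NOT NOT NOT x1 AND (NOT x3 OR x3))   (complement / identity)
= NOT NOT NOT NOT NOT NOT x1   (complement / identity)
= NOT NOT NOT NOT x1   (double negation)
= NOT NOT x1   (double negation)
= x1   (double negation)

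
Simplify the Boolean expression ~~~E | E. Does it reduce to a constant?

~~~E | E
= ~E | E
= 1

1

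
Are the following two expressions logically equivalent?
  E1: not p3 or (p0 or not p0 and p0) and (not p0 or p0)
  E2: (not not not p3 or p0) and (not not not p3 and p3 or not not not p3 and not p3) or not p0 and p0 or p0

E1: not p3 or (p0 or not p0 and p0) and (not p0 or p0)
    = not p3 or p0 or not p0 and p0   (complement / identity)
    = not p3 or p0   (complement / identity)
E2: (not not not p3 or p0) and (not not not p3 and p3 or not not not p3 and not p3) or not p0 and p0 or p0
    = (not not not p3 or p0) and not not not p3 or not p0 and p0 or p0   (distribution)
    = (not not not p3 or p0) and not not not p3 or p0   (complement / identity)
    = not not not p3 or p0   (absorption)
    = not p3 or p0   (double negation)
Both reduce to not p3 or p0, so they are equivalent.

Yes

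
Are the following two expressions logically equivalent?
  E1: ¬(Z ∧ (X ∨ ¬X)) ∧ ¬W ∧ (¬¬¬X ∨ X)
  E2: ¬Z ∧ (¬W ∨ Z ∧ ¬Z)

Yes

E1: ¬(Z ∧ (X ∨ ¬X)) ∧ ¬W ∧ (¬¬¬X ∨ X)
    = ¬Z ∧ ¬W ∧ (¬¬¬X ∨ X)
    = ¬Z ∧ ¬W ∧ (¬X ∨ X)
    = ¬Z ∧ ¬W
E2: ¬Z ∧ (¬W ∨ Z ∧ ¬Z)
    = ¬Z ∧ ¬W
Both reduce to ¬Z ∧ ¬W, so they are equivalent.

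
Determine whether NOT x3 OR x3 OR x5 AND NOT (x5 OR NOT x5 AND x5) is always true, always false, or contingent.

always true

NOT x3 OR x3 OR x5 AND NOT (x5 OR NOT x5 AND x5)
= NOT x3 OR x3 OR x5 AND NOT x5   (complement / identity)
= NOT x3 OR x3   (complement / identity)
= TRUE   (complement)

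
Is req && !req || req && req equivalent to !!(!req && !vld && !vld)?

E1: req && !req || req && req
    = req   [distribution]
E2: !!(!req && !vld && !vld)
    = !!(!req && !vld)   [idempotence]
    = !req && !vld   [double negation]
These differ: at req=1, vld=0, E1 = 1 but E2 = 0.

No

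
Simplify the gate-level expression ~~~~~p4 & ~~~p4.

~p4

~~~~~p4 & ~~~p4
= ~~~~~p4 & ~p4   — double negation
= ~~~p4 & ~p4   — double negation
= ~p4 & ~p4   — double negation
= ~p4   — idempotence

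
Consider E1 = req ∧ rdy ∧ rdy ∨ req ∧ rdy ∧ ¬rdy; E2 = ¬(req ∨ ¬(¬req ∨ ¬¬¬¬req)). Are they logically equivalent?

No

E1: req ∧ rdy ∧ rdy ∨ req ∧ rdy ∧ ¬rdy
    = req ∧ rdy   [distribution]
E2: ¬(req ∨ ¬(¬req ∨ ¬¬¬¬req))
    = ¬(req ∨ ¬(¬req ∨ ¬¬req))   [double negation]
    = ¬(req ∨ req ∧ ¬req)   [De Morgan]
    = ¬req   [complement / identity]
These differ: at rdy=1, req=0, E1 = 0 but E2 = 1.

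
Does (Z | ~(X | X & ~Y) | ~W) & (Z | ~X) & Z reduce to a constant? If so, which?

no

(Z | ~(X | X & ~Y) | ~W) & (Z | ~X) & Z
= (Z | ~X | ~W) & (Z | ~X) & Z
= (Z | ~X) & Z
= Z
This depends on Z, so it is not a constant.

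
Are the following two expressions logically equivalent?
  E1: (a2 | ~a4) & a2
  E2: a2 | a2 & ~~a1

Yes

E1: (a2 | ~a4) & a2
    = a2
E2: a2 | a2 & ~~a1
    = a2 | a2 & a1
    = a2
Both reduce to a2, so they are equivalent.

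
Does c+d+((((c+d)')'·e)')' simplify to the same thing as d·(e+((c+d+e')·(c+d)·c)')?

E1: c+d+((((c+d)')'·e)')'
    = c+d+(((c+d)·e)')'
    = c+d+(c+d)·e
    = c+d
E2: d·(e+((c+d+e')·(c+d)·c)')
    = d·(e+((c+d)·c)')
    = d·(e+c')
These differ: at c=1, d=0, e=0, E1 = 1 but E2 = 0.

No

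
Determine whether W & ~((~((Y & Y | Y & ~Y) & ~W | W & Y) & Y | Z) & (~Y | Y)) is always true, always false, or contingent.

contingent

W & ~((~((Y & Y | Y & ~Y) & ~W | W & Y) & Y | Z) & (~Y | Y))
= W & ~(~((Y & Y | Y & ~Y) & ~W | W & Y) & Y | Z)   (complement / identity)
= W & ~(~(Y & ~W | W & Y) & Y | Z)   (distribution)
= W & ~(~Y & Y | Z)   (distribution)
= W & ~Z   (complement / identity)
This depends on W, Z, so it is not a constant.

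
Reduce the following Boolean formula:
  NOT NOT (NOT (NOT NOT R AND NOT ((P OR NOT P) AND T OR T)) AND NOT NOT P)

NOT NOT (NOT (NOT NOT R AND NOT ((P OR NOT P) AND T OR T)) AND NOT NOT P)
= NOT NOT (NOT (NOT NOT R AND NOT ((P OR NOT P) AND T OR T)) AND P)
= NOT NOT (NOT (NOT NOT R AND NOT (T OR T)) AND P)
= NOT NOT (NOT (NOT NOT R AND NOT T) AND P)
= NOT (NOT NOT R AND NOT T) AND P
= (NOT R OR T) AND P

(NOT R OR T) AND P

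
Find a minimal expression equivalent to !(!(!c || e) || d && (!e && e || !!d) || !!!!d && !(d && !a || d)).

(!c || e) && !d

!(!(!c || e) || d && (!e && e || !!d) || !!!!d && !(d && !a || d))
= !(!(!c || e) || d && !!d || !!!!d && !(d && !a || d))   — complement / identity
= !(!(!c || e) || d && !!d || !!!!d && !d)   — absorption
= !(!(!c || e) || d && !!d || !!d && !d)   — double negation
= !(!(!c || e) || !!d)   — distribution
= (!c || e) && !d   — De Morgan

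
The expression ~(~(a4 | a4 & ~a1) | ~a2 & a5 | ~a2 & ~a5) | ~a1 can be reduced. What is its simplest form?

~(~(a4 | a4 & ~a1) | ~a2 & a5 | ~a2 & ~a5) | ~a1
= ~(~(a4 | a4 & ~a1) | ~a2) | ~a1
= (a4 | a4 & ~a1) & a2 | ~a1
= a4 & a2 | ~a1

a4 & a2 | ~a1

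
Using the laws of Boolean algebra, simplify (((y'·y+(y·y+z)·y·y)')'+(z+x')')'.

y'·(z+x')

(((y'·y+(y·y+z)·y·y)')'+(z+x')')'
= (((y'·y+y·y)')'+(z+x')')'
= (y'·y+y·y)'·(z+x')
= y'·(z+x')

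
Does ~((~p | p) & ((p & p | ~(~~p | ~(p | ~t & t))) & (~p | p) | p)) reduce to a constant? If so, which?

no

~((~p | p) & ((p & p | ~(~~p | ~(p | ~t & t))) & (~p | p) | p))
= ~((~p | p) & (p & p | ~(~~p | ~(p | ~t & t)) | p))
= ~((~p | p) & (p & p | ~p & (p | ~t & t) | p))
= ~(~p & (p & p | ~p & (p | ~t & t)) | p)
= ~(~p & (p & p | ~p & p) | p)
= ~(~p & p | p)
= ~p
This depends on p, so it is not a constant.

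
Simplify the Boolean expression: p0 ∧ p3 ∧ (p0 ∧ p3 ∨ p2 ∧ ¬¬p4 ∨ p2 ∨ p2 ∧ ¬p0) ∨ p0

p0

p0 ∧ p3 ∧ (p0 ∧ p3 ∨ p2 ∧ ¬¬p4 ∨ p2 ∨ p2 ∧ ¬p0) ∨ p0
= p0 ∧ p3 ∧ (p0 ∧ p3 ∨ p2 ∧ ¬¬p4 ∨ p2) ∨ p0   — absorption
= p0 ∧ p3 ∧ (p0 ∧ p3 ∨ p2 ∧ p4 ∨ p2) ∨ p0   — double negation
= p0 ∧ p3 ∧ (p0 ∧ p3 ∨ p2) ∨ p0   — absorption
= p0 ∧ p3 ∨ p0   — absorption
= p0   — absorption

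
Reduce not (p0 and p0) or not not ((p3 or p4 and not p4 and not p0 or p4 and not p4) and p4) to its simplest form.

not p0 or p3 and p4

not (p0 and p0) or not not ((p3 or p4 and not p4 and not p0 or p4 and not p4) and p4)
= not (p0 and p0) or not not ((p3 or p4 and not p4) and p4)   — absorption
= not p0 or not not ((p3 or p4 and not p4) and p4)   — idempotence
= not p0 or not not (p3 and p4)   — complement / identity
= not p0 or p3 and p4   — double negation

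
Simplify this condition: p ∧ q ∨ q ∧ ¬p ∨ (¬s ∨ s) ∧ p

p ∧ q ∨ q ∧ ¬p ∨ (¬s ∨ s) ∧ p
= p ∧ q ∨ q ∧ ¬p ∨ p   (complement / identity)
= q ∨ p   (distribution)

q ∨ p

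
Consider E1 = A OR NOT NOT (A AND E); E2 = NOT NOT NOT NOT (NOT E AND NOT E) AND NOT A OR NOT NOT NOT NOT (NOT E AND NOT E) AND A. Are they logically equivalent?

E1: A OR NOT NOT (A AND E)
    = A OR A AND E   — double negation
    = A   — absorption
E2: NOT NOT NOT NOT (NOT E AND NOT E) AND NOT A OR NOT NOT NOT NOT (NOT E AND NOT E) AND A
    = NOT NOT NOT NOT (NOT E AND NOT E)   — distribution
    = NOT NOT NOT (E OR E)   — De Morgan
    = NOT (E OR E)   — double negation
    = NOT E   — idempotence
These differ: at A=0, E=0, E1 = 0 but E2 = 1.

No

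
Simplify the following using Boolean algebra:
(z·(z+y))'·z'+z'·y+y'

(z·(z+y))'·z'+z'·y+y'
= z'·z'+z'·y+y'   [absorption]
= (z'+y)·z'+y'   [distribution]
= z'+y'   [absorption]

z'+y'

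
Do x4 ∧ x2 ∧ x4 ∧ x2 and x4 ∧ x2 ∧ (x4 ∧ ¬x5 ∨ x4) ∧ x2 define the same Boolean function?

E1: x4 ∧ x2 ∧ x4 ∧ x2
    = x4 ∧ x2   [idempotence]
E2: x4 ∧ x2 ∧ (x4 ∧ ¬x5 ∨ x4) ∧ x2
    = x4 ∧ x2 ∧ x4 ∧ x2   [absorption]
    = x4 ∧ x2   [idempotence]
Both reduce to x4 ∧ x2, so they are equivalent.

Yes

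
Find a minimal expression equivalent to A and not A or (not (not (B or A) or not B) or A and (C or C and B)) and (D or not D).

B or A and C

A and not A or (not (not (B or A) or not B) or A and (C or C and B)) and (D or not D)
= A and not A or (not (not (B or A) or not B) or A and C) and (D or not D)   — absorption
= A and not A or not (not (B or A) or not B) or A and C   — complement / identity
= A and not A or (B or A) and B or A and C   — De Morgan
= A and not A or B or A and C   — absorption
= B or A and C   — complement / identity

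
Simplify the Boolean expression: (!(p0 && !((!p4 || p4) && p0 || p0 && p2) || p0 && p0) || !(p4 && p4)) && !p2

(!p0 || !p4) && !p2

(!(p0 && !((!p4 || p4) && p0 || p0 && p2) || p0 && p0) || !(p4 && p4)) && !p2
= (!(p0 && !(p0 || p0 && p2) || p0 && p0) || !(p4 && p4)) && !p2
= (!(p0 && !p0 || p0 && p0) || !(p4 && p4)) && !p2
= (!(p0 && !p0 || p0 && p0) || !p4) && !p2
= (!p0 || !p4) && !p2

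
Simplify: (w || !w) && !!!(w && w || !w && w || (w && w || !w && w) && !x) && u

!w && u

(w || !w) && !!!(w && w || !w && w || (w && w || !w && w) && !x) && u
= (w || !w) && !!!(w && w || !w && w) && u
= (w || !w) && !(w && w || !w && w) && u
= (w || !w) && !w && u
= !w && u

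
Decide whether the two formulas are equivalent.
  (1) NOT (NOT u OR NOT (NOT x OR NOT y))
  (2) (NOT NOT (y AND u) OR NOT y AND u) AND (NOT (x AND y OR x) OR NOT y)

Yes

E1: NOT (NOT u OR NOT (NOT x OR NOT y))
    = u AND (NOT x OR NOT y)   — De Morgan
E2: (NOT NOT (y AND u) OR NOT y AND u) AND (NOT (x AND y OR x) OR NOT y)
    = (NOT NOT (y AND u) OR NOT y AND u) AND (NOT x OR NOT y)   — absorption
    = (y AND u OR NOT y AND u) AND (NOT x OR NOT y)   — double negation
    = u AND (NOT x OR NOT y)   — distribution
Both reduce to u AND (NOT x OR NOT y), so they are equivalent.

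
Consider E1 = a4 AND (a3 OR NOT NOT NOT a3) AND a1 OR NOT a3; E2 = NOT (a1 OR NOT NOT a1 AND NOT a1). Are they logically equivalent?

No

E1: a4 AND (a3 OR NOT NOT NOT a3) AND a1 OR NOT a3
    = a4 AND (a3 OR NOT a3) AND a1 OR NOT a3
    = a4 AND a1 OR NOT a3
E2: NOT (a1 OR NOT NOT a1 AND NOT a1)
    = NOT (a1 OR a1 AND NOT a1)
    = NOT a1
These differ: at a1=0, a3=1, a4=0, E1 = 0 but E2 = 1.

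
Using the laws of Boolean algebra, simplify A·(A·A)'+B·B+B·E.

A·(A·A)'+B·B+B·E
= A·A'+B·B+B·E   [idempotence]
= B·B+B·E   [complement / identity]
= B·(B+E)   [distribution]
= B   [absorption]

B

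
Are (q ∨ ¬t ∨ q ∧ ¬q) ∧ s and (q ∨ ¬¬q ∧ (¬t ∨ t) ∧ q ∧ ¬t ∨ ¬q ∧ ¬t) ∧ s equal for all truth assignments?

E1: (q ∨ ¬t ∨ q ∧ ¬q) ∧ s
    = (q ∨ ¬t) ∧ s   — complement / identity
E2: (q ∨ ¬¬q ∧ (¬t ∨ t) ∧ q ∧ ¬t ∨ ¬q ∧ ¬t) ∧ s
    = (q ∨ ¬¬q ∧ q ∧ ¬t ∨ ¬q ∧ ¬t) ∧ s   — complement / identity
    = (q ∨ q ∧ q ∧ ¬t ∨ ¬q ∧ ¬t) ∧ s   — double negation
    = (q ∨ q ∧ ¬t ∨ ¬q ∧ ¬t) ∧ s   — idempotence
    = (q ∨ ¬t) ∧ s   — distribution
Both reduce to (q ∨ ¬t) ∧ s, so they are equivalent.

Yes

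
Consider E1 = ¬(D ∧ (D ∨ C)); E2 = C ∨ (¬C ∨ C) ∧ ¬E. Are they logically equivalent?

E1: ¬(D ∧ (D ∨ C))
    = ¬D   — absorption
E2: C ∨ (¬C ∨ C) ∧ ¬E
    = C ∨ ¬E   — complement / identity
These differ: at C=0, D=1, E=0, E1 = 0 but E2 = 1.

No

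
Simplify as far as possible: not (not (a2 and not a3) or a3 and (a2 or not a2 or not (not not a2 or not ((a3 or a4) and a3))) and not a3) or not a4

not (not (a2 and not a3) or a3 and (a2 or not a2 or not (not not a2 or not ((a3 or a4) and a3))) and not a3) or not a4
= not (not (a2 and not a3) or a3 and (a2 or not a2 or not a2 and (a3 or a4) and a3) and not a3) or not a4   — De Morgan
= not (not (a2 and not a3) or a3 and (a2 or not a2 or not a2 and a3) and not a3) or not a4   — absorption
= not (not (a2 and not a3) or a3 and (a2 or not a2) and not a3) or not a4   — absorption
= not (not (a2 and not a3) or a3 and not a3) or not a4   — complement / identity
= not not (a2 and not a3) or not a4   — complement / identity
= a2 and not a3 or not a4   — double negation

a2 and not a3 or not a4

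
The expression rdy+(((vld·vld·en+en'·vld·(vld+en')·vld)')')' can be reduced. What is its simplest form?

rdy+(((vld·vld·en+en'·vld·(vld+en')·vld)')')'
= rdy+(((vld·vld·en+en'·vld·vld)')')'   (absorption)
= rdy+(((vld·vld)')')'   (distribution)
= rdy+((vld')')'   (idempotence)
= rdy+vld'   (double negation)

rdy+vld'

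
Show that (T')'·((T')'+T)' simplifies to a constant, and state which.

(T')'·((T')'+T)'
= (T')'·(T+T)'   — double negation
= T·(T+T)'   — double negation
= T·T'   — idempotence
= 0   — complement

0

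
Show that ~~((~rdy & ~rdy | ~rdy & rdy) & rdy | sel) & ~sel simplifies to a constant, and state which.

0

~~((~rdy & ~rdy | ~rdy & rdy) & rdy | sel) & ~sel
= ~~(~rdy & (~rdy | rdy) & rdy | sel) & ~sel   (distribution)
= ~~(~rdy & rdy | sel) & ~sel   (complement / identity)
= ~~sel & ~sel   (complement / identity)
= sel & ~sel   (double negation)
= 0   (complement)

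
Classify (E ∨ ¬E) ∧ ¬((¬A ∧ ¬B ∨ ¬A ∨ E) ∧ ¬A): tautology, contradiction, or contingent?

(E ∨ ¬E) ∧ ¬((¬A ∧ ¬B ∨ ¬A ∨ E) ∧ ¬A)
= (E ∨ ¬E) ∧ ¬((¬A ∨ E) ∧ ¬A)   [absorption]
= (E ∨ ¬E) ∧ ¬¬A   [absorption]
= (E ∨ ¬E) ∧ A   [double negation]
= A   [complement / identity]
This depends on A, so it is not a constant.

contingent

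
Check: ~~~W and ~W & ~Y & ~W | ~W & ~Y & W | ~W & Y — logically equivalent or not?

Yes

E1: ~~~W
    = ~W
E2: ~W & ~Y & ~W | ~W & ~Y & W | ~W & Y
    = ~W & ~Y | ~W & Y
    = ~W
Both reduce to ~W, so they are equivalent.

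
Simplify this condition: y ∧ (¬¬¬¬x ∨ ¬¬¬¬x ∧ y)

y ∧ x

y ∧ (¬¬¬¬x ∨ ¬¬¬¬x ∧ y)
= y ∧ (¬¬¬¬x ∨ ¬¬x ∧ y)   (double negation)
= y ∧ (¬¬x ∨ ¬¬x ∧ y)   (double negation)
= y ∧ ¬¬x   (absorption)
= y ∧ x   (double negation)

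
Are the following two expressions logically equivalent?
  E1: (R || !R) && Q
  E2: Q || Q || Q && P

E1: (R || !R) && Q
    = Q   — complement / identity
E2: Q || Q || Q && P
    = Q || Q   — absorption
    = Q   — idempotence
Both reduce to Q, so they are equivalent.

Yes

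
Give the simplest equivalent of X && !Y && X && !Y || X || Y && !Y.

X

X && !Y && X && !Y || X || Y && !Y
= X && !Y || X || Y && !Y   [idempotence]
= X && !Y || X   [complement / identity]
= X   [absorption]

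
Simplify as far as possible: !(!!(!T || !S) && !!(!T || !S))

T && S

!(!!(!T || !S) && !!(!T || !S))
= !!!(!T || !S)   [idempotence]
= !!(T && S)   [De Morgan]
= T && S   [double negation]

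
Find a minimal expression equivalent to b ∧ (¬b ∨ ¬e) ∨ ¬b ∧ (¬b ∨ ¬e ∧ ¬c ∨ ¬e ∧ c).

¬b ∨ ¬e

b ∧ (¬b ∨ ¬e) ∨ ¬b ∧ (¬b ∨ ¬e ∧ ¬c ∨ ¬e ∧ c)
= b ∧ (¬b ∨ ¬e) ∨ ¬b ∧ (¬b ∨ ¬e)
= (b ∨ ¬b) ∧ (¬b ∨ ¬e)
= ¬b ∨ ¬e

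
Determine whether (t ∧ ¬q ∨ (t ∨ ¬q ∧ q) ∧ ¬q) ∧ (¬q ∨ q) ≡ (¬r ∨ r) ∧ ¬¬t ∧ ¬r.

E1: (t ∧ ¬q ∨ (t ∨ ¬q ∧ q) ∧ ¬q) ∧ (¬q ∨ q)
    = t ∧ ¬q ∨ (t ∨ ¬q ∧ q) ∧ ¬q
    = t ∧ ¬q ∨ t ∧ ¬q
    = t ∧ ¬q
E2: (¬r ∨ r) ∧ ¬¬t ∧ ¬r
    = (¬r ∨ r) ∧ t ∧ ¬r
    = t ∧ ¬r
These differ: at q=1, r=0, t=1, E1 = 0 but E2 = 1.

No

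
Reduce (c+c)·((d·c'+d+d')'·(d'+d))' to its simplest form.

c

(c+c)·((d·c'+d+d')'·(d'+d))'
= (c+c)·((d·c'+d+d')')'
= (c+c)·((d+d')')'
= (c+c)·(d+d')
= c·(d+d')
= c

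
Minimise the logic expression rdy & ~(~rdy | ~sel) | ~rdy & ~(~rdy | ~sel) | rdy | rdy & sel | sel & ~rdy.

rdy & ~(~rdy | ~sel) | ~rdy & ~(~rdy | ~sel) | rdy | rdy & sel | sel & ~rdy
= ~(~rdy | ~sel) | rdy | rdy & sel | sel & ~rdy   [distribution]
= ~(~rdy | ~sel) | rdy | sel   [distribution]
= rdy & sel | rdy | sel   [De Morgan]
= rdy | sel   [absorption]

rdy | sel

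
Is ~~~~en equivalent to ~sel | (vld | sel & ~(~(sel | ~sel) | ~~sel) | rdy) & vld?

No

E1: ~~~~en
    = ~~en
    = en
E2: ~sel | (vld | sel & ~(~(sel | ~sel) | ~~sel) | rdy) & vld
    = ~sel | (vld | sel & (sel | ~sel) & ~sel | rdy) & vld
    = ~sel | (vld | sel & ~sel | rdy) & vld
    = ~sel | (vld | rdy) & vld
    = ~sel | vld
These differ: at en=0, rdy=1, sel=0, vld=0, E1 = 0 but E2 = 1.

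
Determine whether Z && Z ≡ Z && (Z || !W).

Yes

E1: Z && Z
    = Z   — idempotence
E2: Z && (Z || !W)
    = Z   — absorption
Both reduce to Z, so they are equivalent.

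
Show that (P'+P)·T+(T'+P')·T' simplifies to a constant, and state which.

(P'+P)·T+(T'+P')·T'
= (P'+P)·T+T'   [absorption]
= T+T'   [complement / identity]
= 1   [complement]

1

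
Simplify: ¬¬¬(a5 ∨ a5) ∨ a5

True

¬¬¬(a5 ∨ a5) ∨ a5
= ¬(a5 ∨ a5) ∨ a5   (double negation)
= ¬a5 ∨ a5   (idempotence)
= True   (complement)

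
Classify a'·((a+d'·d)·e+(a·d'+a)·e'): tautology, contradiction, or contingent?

contradiction

a'·((a+d'·d)·e+(a·d'+a)·e')
= a'·(a·e+(a·d'+a)·e')   (complement / identity)
= a'·(a·e+a·e')   (absorption)
= a'·a   (distribution)
= 0   (complement)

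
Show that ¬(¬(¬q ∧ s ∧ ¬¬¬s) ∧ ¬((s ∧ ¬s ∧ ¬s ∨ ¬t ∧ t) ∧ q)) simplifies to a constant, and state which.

False

¬(¬(¬q ∧ s ∧ ¬¬¬s) ∧ ¬((s ∧ ¬s ∧ ¬s ∨ ¬t ∧ t) ∧ q))
= ¬(¬(¬q ∧ s ∧ ¬¬¬s) ∧ ¬(s ∧ ¬s ∧ ¬s ∧ q))   (complement / identity)
= ¬(¬(¬q ∧ s ∧ ¬s) ∧ ¬(s ∧ ¬s ∧ ¬s ∧ q))   (double negation)
= ¬(¬(¬q ∧ s ∧ ¬s) ∧ ¬(s ∧ ¬s ∧ q))   (idempotence)
= ¬q ∧ s ∧ ¬s ∨ s ∧ ¬s ∧ q   (De Morgan)
= s ∧ ¬s   (distribution)
= False   (complement)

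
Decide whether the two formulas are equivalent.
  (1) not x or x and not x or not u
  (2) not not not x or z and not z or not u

E1: not x or x and not x or not u
    = not x or not u   [complement / identity]
E2: not not not x or z and not z or not u
    = not x or z and not z or not u   [double negation]
    = not x or not u   [complement / identity]
Both reduce to not x or not u, so they are equivalent.

Yes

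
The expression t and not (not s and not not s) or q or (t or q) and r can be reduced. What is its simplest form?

t or q

t and not (not s and not not s) or q or (t or q) and r
= t and (s or not s) or q or (t or q) and r
= t or q or (t or q) and r
= t or q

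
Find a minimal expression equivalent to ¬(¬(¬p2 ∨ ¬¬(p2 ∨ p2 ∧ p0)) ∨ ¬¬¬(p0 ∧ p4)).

p0 ∧ p4

¬(¬(¬p2 ∨ ¬¬(p2 ∨ p2 ∧ p0)) ∨ ¬¬¬(p0 ∧ p4))
= ¬(¬(¬p2 ∨ ¬¬p2) ∨ ¬¬¬(p0 ∧ p4))   (absorption)
= ¬(p2 ∧ ¬p2 ∨ ¬¬¬(p0 ∧ p4))   (De Morgan)
= ¬(p2 ∧ ¬p2 ∨ ¬(p0 ∧ p4))   (double negation)
= ¬¬(p0 ∧ p4)   (complement / identity)
= p0 ∧ p4   (double negation)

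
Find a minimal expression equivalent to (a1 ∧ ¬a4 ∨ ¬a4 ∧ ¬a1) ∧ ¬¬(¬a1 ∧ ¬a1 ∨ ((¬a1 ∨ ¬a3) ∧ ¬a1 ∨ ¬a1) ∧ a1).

¬a4 ∧ ¬a1

(a1 ∧ ¬a4 ∨ ¬a4 ∧ ¬a1) ∧ ¬¬(¬a1 ∧ ¬a1 ∨ ((¬a1 ∨ ¬a3) ∧ ¬a1 ∨ ¬a1) ∧ a1)
= (a1 ∧ ¬a4 ∨ ¬a4 ∧ ¬a1) ∧ ¬¬(¬a1 ∧ ¬a1 ∨ (¬a1 ∨ ¬a1) ∧ a1)   — absorption
= (a1 ∧ ¬a4 ∨ ¬a4 ∧ ¬a1) ∧ ¬¬(¬a1 ∧ ¬a1 ∨ ¬a1 ∧ a1)   — idempotence
= (a1 ∧ ¬a4 ∨ ¬a4 ∧ ¬a1) ∧ ¬¬¬a1   — distribution
= ¬a4 ∧ ¬¬¬a1   — distribution
= ¬a4 ∧ ¬a1   — double negation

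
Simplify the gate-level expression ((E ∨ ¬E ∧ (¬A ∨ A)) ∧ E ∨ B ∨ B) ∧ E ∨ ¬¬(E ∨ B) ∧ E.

E

((E ∨ ¬E ∧ (¬A ∨ A)) ∧ E ∨ B ∨ B) ∧ E ∨ ¬¬(E ∨ B) ∧ E
= ((E ∨ ¬E) ∧ E ∨ B ∨ B) ∧ E ∨ ¬¬(E ∨ B) ∧ E   — complement / identity
= ((E ∨ ¬E) ∧ E ∨ B) ∧ E ∨ ¬¬(E ∨ B) ∧ E   — idempotence
= (E ∨ B) ∧ E ∨ ¬¬(E ∨ B) ∧ E   — complement / identity
= (E ∨ B) ∧ E ∨ (E ∨ B) ∧ E   — double negation
= (E ∨ B) ∧ E   — idempotence
= E   — absorption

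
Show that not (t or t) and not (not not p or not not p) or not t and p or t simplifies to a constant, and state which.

True

not (t or t) and not (not not p or not not p) or not t and p or t
= not (t or t) and not not not p or not t and p or t   (idempotence)
= not t and not not not p or not t and p or t   (idempotence)
= not t and not p or not t and p or t   (double negation)
= not t or t   (distribution)
= True   (complement)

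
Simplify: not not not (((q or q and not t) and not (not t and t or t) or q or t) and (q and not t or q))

not not not (((q or q and not t) and not (not t and t or t) or q or t) and (q and not t or q))
= not not not ((q and not (not t and t or t) or q or t) and (q and not t or q))
= not not not ((q and not t or q or t) and (q and not t or q))
= not not not (q and not t or q)
= not not not q
= not q

not q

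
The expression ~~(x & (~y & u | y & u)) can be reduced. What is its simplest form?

~~(x & (~y & u | y & u))
= ~~(x & u)
= x & u

x & u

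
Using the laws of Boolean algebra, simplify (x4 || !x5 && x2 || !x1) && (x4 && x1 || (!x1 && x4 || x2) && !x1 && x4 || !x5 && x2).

x4 || !x5 && x2

(x4 || !x5 && x2 || !x1) && (x4 && x1 || (!x1 && x4 || x2) && !x1 && x4 || !x5 && x2)
= (x4 || !x5 && x2 || !x1) && (x4 && x1 || !x1 && x4 || !x5 && x2)   (absorption)
= (x4 || !x5 && x2 || !x1) && (x4 || !x5 && x2)   (distribution)
= x4 || !x5 && x2   (absorption)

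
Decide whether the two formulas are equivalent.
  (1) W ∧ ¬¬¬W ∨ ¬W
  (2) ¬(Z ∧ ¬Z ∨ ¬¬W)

E1: W ∧ ¬¬¬W ∨ ¬W
    = W ∧ ¬W ∨ ¬W   [double negation]
    = ¬W   [complement / identity]
E2: ¬(Z ∧ ¬Z ∨ ¬¬W)
    = ¬¬¬W   [complement / identity]
    = ¬W   [double negation]
Both reduce to ¬W, so they are equivalent.

Yes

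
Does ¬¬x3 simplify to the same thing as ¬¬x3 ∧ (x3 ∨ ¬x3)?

E1: ¬¬x3
    = x3   — double negation
E2: ¬¬x3 ∧ (x3 ∨ ¬x3)
    = x3 ∧ (x3 ∨ ¬x3)   — double negation
    = x3   — complement / identity
Both reduce to x3, so they are equivalent.

Yes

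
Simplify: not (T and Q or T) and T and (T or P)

not (T and Q or T) and T and (T or P)
= not (T and Q or T) and T
= not T and T
= False

False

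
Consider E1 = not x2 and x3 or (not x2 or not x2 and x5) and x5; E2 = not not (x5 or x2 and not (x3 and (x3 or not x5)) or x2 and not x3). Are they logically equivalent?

E1: not x2 and x3 or (not x2 or not x2 and x5) and x5
    = not x2 and x3 or not x2 and x5   — absorption
    = not x2 and (x3 or x5)   — distribution
E2: not not (x5 or x2 and not (x3 and (x3 or not x5)) or x2 and not x3)
    = x5 or x2 and not (x3 and (x3 or not x5)) or x2 and not x3   — double negation
    = x5 or x2 and not x3 or x2 and not x3   — absorption
    = x5 or x2 and not x3   — idempotence
These differ: at x2=1, x3=0, x5=1, E1 = 0 but E2 = 1.

No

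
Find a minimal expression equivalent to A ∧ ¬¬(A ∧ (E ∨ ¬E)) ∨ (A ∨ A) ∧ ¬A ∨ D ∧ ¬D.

A ∧ ¬¬(A ∧ (E ∨ ¬E)) ∨ (A ∨ A) ∧ ¬A ∨ D ∧ ¬D
= A ∧ ¬¬A ∨ (A ∨ A) ∧ ¬A ∨ D ∧ ¬D
= A ∧ ¬¬A ∨ (A ∨ A) ∧ ¬A
= A ∧ A ∨ (A ∨ A) ∧ ¬A
= A ∧ A ∨ A ∧ ¬A
= A

A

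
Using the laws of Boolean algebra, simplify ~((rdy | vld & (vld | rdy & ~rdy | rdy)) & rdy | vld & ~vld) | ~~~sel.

~((rdy | vld & (vld | rdy & ~rdy | rdy)) & rdy | vld & ~vld) | ~~~sel
= ~((rdy | vld & (vld | rdy)) & rdy | vld & ~vld) | ~~~sel   (complement / identity)
= ~((rdy | vld) & rdy | vld & ~vld) | ~~~sel   (absorption)
= ~(rdy | vld & ~vld) | ~~~sel   (absorption)
= ~(rdy | vld & ~vld) | ~sel   (double negation)
= ~rdy | ~sel   (complement / identity)

~rdy | ~sel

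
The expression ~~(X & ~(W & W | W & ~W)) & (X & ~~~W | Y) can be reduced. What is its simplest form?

X & ~W

~~(X & ~(W & W | W & ~W)) & (X & ~~~W | Y)
= ~~(X & ~W) & (X & ~~~W | Y)   — distribution
= X & ~W & (X & ~~~W | Y)   — double negation
= X & ~W & (X & ~W | Y)   — double negation
= X & ~W   — absorption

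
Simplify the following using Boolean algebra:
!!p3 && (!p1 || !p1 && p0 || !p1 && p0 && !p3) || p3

p3

!!p3 && (!p1 || !p1 && p0 || !p1 && p0 && !p3) || p3
= !!p3 && (!p1 || !p1 && p0) || p3   (absorption)
= !!p3 && !p1 || p3   (absorption)
= p3 && !p1 || p3   (double negation)
= p3   (absorption)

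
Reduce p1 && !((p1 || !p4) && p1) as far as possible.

p1 && !((p1 || !p4) && p1)
= p1 && !p1   — absorption
= false   — complement

false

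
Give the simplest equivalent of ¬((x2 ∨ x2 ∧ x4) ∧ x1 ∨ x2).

¬((x2 ∨ x2 ∧ x4) ∧ x1 ∨ x2)
= ¬(x2 ∧ x1 ∨ x2)   — absorption
= ¬x2   — absorption

¬x2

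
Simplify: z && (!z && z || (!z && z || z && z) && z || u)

z

z && (!z && z || (!z && z || z && z) && z || u)
= z && (!z && z || z && z || u)   (distribution)
= z && (z || u)   (distribution)
= z   (absorption)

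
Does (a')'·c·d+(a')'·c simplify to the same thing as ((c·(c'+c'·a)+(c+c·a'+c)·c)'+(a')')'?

No

E1: (a')'·c·d+(a')'·c
    = (a')'·c   [absorption]
    = a·c   [double negation]
E2: ((c·(c'+c'·a)+(c+c·a'+c)·c)'+(a')')'
    = (c·(c'+c'·a)+(c+c·a'+c)·c)·a'   [De Morgan]
    = (c·c'+(c+c·a'+c)·c)·a'   [absorption]
    = (c·c'+(c+c)·c)·a'   [absorption]
    = (c·c'+c·c)·a'   [idempotence]
    = c·a'   [distribution]
These differ: at a=0, c=1, d=1, E1 = 0 but E2 = 1.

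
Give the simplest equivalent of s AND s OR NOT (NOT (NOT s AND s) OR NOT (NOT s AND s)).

s

s AND s OR NOT (NOT (NOT s AND s) OR NOT (NOT s AND s))
= s AND s OR NOT NOT (NOT s AND s)
= s AND s OR NOT s AND s
= s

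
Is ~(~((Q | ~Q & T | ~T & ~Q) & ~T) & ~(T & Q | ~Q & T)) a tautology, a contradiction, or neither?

tautology

~(~((Q | ~Q & T | ~T & ~Q) & ~T) & ~(T & Q | ~Q & T))
= ~(~((Q | ~Q & T | ~T & ~Q) & ~T) & ~((Q | ~Q) & T))
= ~(~((Q | ~Q) & ~T) & ~((Q | ~Q) & T))
= (Q | ~Q) & ~T | (Q | ~Q) & T
= Q | ~Q
= 1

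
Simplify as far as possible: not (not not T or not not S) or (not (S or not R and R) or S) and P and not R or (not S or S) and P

not T and not S or P

not (not not T or not not S) or (not (S or not R and R) or S) and P and not R or (not S or S) and P
= not T and not S or (not (S or not R and R) or S) and P and not R or (not S or S) and P   [De Morgan]
= not T and not S or (not S or S) and P and not R or (not S or S) and P   [complement / identity]
= not T and not S or (not S or S) and P   [absorption]
= not T and not S or P   [complement / identity]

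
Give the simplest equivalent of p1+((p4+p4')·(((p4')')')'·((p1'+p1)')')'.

p1+p4'

p1+((p4+p4')·(((p4')')')'·((p1'+p1)')')'
= p1+((((p4')')')'·((p1'+p1)')')'   [complement / identity]
= p1+((((p4')')')'·(p1'+p1))'   [double negation]
= p1+((((p4')')')')'   [complement / identity]
= p1+((p4')')'   [double negation]
= p1+p4'   [double negation]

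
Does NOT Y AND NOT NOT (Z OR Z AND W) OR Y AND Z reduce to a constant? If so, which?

no

NOT Y AND NOT NOT (Z OR Z AND W) OR Y AND Z
= NOT Y AND (Z OR Z AND W) OR Y AND Z   — double negation
= NOT Y AND Z OR Y AND Z   — absorption
= Z   — distribution
This depends on Z, so it is not a constant.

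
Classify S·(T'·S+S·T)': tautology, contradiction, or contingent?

S·(T'·S+S·T)'
= S·S'   (distribution)
= 0   (complement)

contradiction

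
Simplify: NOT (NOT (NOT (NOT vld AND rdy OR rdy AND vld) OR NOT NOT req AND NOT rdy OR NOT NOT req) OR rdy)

NOT rdy

NOT (NOT (NOT (NOT vld AND rdy OR rdy AND vld) OR NOT NOT req AND NOT rdy OR NOT NOT req) OR rdy)
= NOT (NOT (NOT (NOT vld AND rdy OR rdy AND vld) OR NOT NOT req) OR rdy)   [absorption]
= NOT ((NOT vld AND rdy OR rdy AND vld) AND NOT req OR rdy)   [De Morgan]
= NOT (rdy AND NOT req OR rdy)   [distribution]
= NOT rdy   [absorption]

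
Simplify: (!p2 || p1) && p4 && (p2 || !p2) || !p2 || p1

!p2 || p1

(!p2 || p1) && p4 && (p2 || !p2) || !p2 || p1
= (!p2 || p1) && p4 || !p2 || p1   — complement / identity
= !p2 || p1   — absorption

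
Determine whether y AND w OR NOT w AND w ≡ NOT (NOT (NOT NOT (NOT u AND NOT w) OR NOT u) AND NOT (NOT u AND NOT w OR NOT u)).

E1: y AND w OR NOT w AND w
    = y AND w   (complement / identity)
E2: NOT (NOT (NOT NOT (NOT u AND NOT w) OR NOT u) AND NOT (NOT u AND NOT w OR NOT u))
    = NOT (NOT (NOT u AND NOT w OR NOT u) AND NOT (NOT u AND NOT w OR NOT u))   (double negation)
    = NOT NOT (NOT u AND NOT w OR NOT u)   (idempotence)
    = NOT NOT NOT u   (absorption)
    = NOT u   (double negation)
These differ: at u=0, w=0, y=1, E1 = 0 but E2 = 1.

No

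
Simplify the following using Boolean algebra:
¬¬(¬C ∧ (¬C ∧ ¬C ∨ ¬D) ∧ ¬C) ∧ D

¬C ∧ D

¬¬(¬C ∧ (¬C ∧ ¬C ∨ ¬D) ∧ ¬C) ∧ D
= ¬¬(¬C ∧ (¬C ∨ ¬D) ∧ ¬C) ∧ D   (idempotence)
= ¬C ∧ (¬C ∨ ¬D) ∧ ¬C ∧ D   (double negation)
= ¬C ∧ ¬C ∧ D   (absorption)
= ¬C ∧ D   (idempotence)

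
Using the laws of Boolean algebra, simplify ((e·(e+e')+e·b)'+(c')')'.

((e·(e+e')+e·b)'+(c')')'
= ((e+e·b)'+(c')')'
= (e'+(c')')'
= e·c'

e·c'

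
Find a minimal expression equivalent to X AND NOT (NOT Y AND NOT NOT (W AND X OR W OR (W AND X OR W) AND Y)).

X AND NOT (NOT Y AND NOT NOT (W AND X OR W OR (W AND X OR W) AND Y))
= X AND NOT (NOT Y AND NOT NOT (W AND X OR W))   — absorption
= X AND (Y OR NOT (W AND X OR W))   — De Morgan
= X AND (Y OR NOT W)   — absorption

X AND (Y OR NOT W)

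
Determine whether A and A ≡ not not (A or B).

No

E1: A and A
    = A
E2: not not (A or B)
    = A or B
These differ: at A=0, B=1, E1 = 0 but E2 = 1.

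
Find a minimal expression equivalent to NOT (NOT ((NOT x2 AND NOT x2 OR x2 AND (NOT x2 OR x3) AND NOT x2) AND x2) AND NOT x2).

x2

NOT (NOT ((NOT x2 AND NOT x2 OR x2 AND (NOT x2 OR x3) AND NOT x2) AND x2) AND NOT x2)
= (NOT x2 AND NOT x2 OR x2 AND (NOT x2 OR x3) AND NOT x2) AND x2 OR x2   [De Morgan]
= (NOT x2 AND NOT x2 OR x2 AND NOT x2) AND x2 OR x2   [absorption]
= NOT x2 AND x2 OR x2   [distribution]
= x2   [complement / identity]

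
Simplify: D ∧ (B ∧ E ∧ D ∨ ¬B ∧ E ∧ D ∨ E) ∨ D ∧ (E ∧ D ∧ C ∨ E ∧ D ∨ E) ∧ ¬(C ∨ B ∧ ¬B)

D ∧ (B ∧ E ∧ D ∨ ¬B ∧ E ∧ D ∨ E) ∨ D ∧ (E ∧ D ∧ C ∨ E ∧ D ∨ E) ∧ ¬(C ∨ B ∧ ¬B)
= D ∧ (B ∧ E ∧ D ∨ ¬B ∧ E ∧ D ∨ E) ∨ D ∧ (E ∧ D ∧ C ∨ E ∧ D ∨ E) ∧ ¬C   (complement / identity)
= D ∧ (E ∧ D ∨ E) ∨ D ∧ (E ∧ D ∧ C ∨ E ∧ D ∨ E) ∧ ¬C   (distribution)
= D ∧ (E ∧ D ∨ E) ∨ D ∧ (E ∧ D ∨ E) ∧ ¬C   (absorption)
= D ∧ (E ∧ D ∨ E)   (absorption)
= D ∧ E   (absorption)

D ∧ E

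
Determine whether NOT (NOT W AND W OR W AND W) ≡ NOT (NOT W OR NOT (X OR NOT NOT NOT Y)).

E1: NOT (NOT W AND W OR W AND W)
    = NOT W   [distribution]
E2: NOT (NOT W OR NOT (X OR NOT NOT NOT Y))
    = W AND (X OR NOT NOT NOT Y)   [De Morgan]
    = W AND (X OR NOT Y)   [double negation]
These differ: at W=0, X=1, Y=0, E1 = 1 but E2 = 0.

No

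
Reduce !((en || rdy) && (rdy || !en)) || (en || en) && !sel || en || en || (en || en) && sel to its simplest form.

!((en || rdy) && (rdy || !en)) || (en || en) && !sel || en || en || (en || en) && sel
= !((en || rdy) && (rdy || !en)) || (en || en) && !sel || en || en   (absorption)
= !(rdy || en && !en) || (en || en) && !sel || en || en   (distribution)
= !(rdy || en && !en) || en || en   (absorption)
= !rdy || en || en   (complement / identity)
= !rdy || en   (idempotence)

!rdy || en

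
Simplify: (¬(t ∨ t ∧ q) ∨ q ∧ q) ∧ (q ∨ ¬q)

(¬(t ∨ t ∧ q) ∨ q ∧ q) ∧ (q ∨ ¬q)
= (¬(t ∨ t ∧ q) ∨ q) ∧ (q ∨ ¬q)
= (¬t ∨ q) ∧ (q ∨ ¬q)
= ¬t ∨ q

¬t ∨ q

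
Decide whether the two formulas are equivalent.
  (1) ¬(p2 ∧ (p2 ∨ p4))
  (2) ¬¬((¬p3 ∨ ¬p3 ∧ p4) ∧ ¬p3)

No

E1: ¬(p2 ∧ (p2 ∨ p4))
    = ¬p2
E2: ¬¬((¬p3 ∨ ¬p3 ∧ p4) ∧ ¬p3)
    = (¬p3 ∨ ¬p3 ∧ p4) ∧ ¬p3
    = ¬p3 ∧ ¬p3
    = ¬p3
These differ: at p2=1, p3=0, p4=0, E1 = 0 but E2 = 1.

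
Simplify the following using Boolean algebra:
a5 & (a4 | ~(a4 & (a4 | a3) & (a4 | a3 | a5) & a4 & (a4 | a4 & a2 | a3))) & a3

a5 & a3

a5 & (a4 | ~(a4 & (a4 | a3) & (a4 | a3 | a5) & a4 & (a4 | a4 & a2 | a3))) & a3
= a5 & (a4 | ~(a4 & (a4 | a3) & a4 & (a4 | a4 & a2 | a3))) & a3   [absorption]
= a5 & (a4 | ~(a4 & (a4 | a3) & a4 & (a4 | a3))) & a3   [absorption]
= a5 & (a4 | ~(a4 & (a4 | a3))) & a3   [idempotence]
= a5 & (a4 | ~a4) & a3   [absorption]
= a5 & a3   [complement / identity]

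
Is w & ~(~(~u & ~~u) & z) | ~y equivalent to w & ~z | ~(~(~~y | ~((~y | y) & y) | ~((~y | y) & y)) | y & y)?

Yes

E1: w & ~(~(~u & ~~u) & z) | ~y
    = w & ~((u | ~u) & z) | ~y   (De Morgan)
    = w & ~z | ~y   (complement / identity)
E2: w & ~z | ~(~(~~y | ~((~y | y) & y) | ~((~y | y) & y)) | y & y)
    = w & ~z | ~(~(~~y | ~((~y | y) & y)) | y & y)   (idempotence)
    = w & ~z | ~(~(~~y | ~y) | y & y)   (complement / identity)
    = w & ~z | ~(~y & y | y & y)   (De Morgan)
    = w & ~z | ~y   (distribution)
Both reduce to w & ~z | ~y, so they are equivalent.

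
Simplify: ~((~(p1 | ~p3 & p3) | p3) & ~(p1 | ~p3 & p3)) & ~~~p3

~((~(p1 | ~p3 & p3) | p3) & ~(p1 | ~p3 & p3)) & ~~~p3
= ~((~(p1 | ~p3 & p3) | p3) & ~(p1 | ~p3 & p3)) & ~p3   — double negation
= ~~(p1 | ~p3 & p3) & ~p3   — absorption
= (p1 | ~p3 & p3) & ~p3   — double negation
= p1 & ~p3   — complement / identity

p1 & ~p3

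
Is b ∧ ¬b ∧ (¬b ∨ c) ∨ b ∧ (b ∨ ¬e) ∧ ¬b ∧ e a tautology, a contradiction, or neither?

contradiction

b ∧ ¬b ∧ (¬b ∨ c) ∨ b ∧ (b ∨ ¬e) ∧ ¬b ∧ e
= b ∧ ¬b ∧ (¬b ∨ c) ∨ b ∧ ¬b ∧ e   (absorption)
= b ∧ ¬b ∨ b ∧ ¬b ∧ e   (absorption)
= b ∧ ¬b   (absorption)
= False   (complement)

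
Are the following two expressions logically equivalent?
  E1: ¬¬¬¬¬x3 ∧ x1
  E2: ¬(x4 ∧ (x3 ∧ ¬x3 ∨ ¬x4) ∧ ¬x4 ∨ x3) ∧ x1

Yes

E1: ¬¬¬¬¬x3 ∧ x1
    = ¬¬¬x3 ∧ x1   (double negation)
    = ¬x3 ∧ x1   (double negation)
E2: ¬(x4 ∧ (x3 ∧ ¬x3 ∨ ¬x4) ∧ ¬x4 ∨ x3) ∧ x1
    = ¬(x4 ∧ ¬x4 ∧ ¬x4 ∨ x3) ∧ x1   (complement / identity)
    = ¬(x4 ∧ ¬x4 ∨ x3) ∧ x1   (idempotence)
    = ¬x3 ∧ x1   (complement / identity)
Both reduce to ¬x3 ∧ x1, so they are equivalent.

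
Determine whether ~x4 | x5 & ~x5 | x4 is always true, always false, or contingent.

always true

~x4 | x5 & ~x5 | x4
= ~x4 | x4   (complement / identity)
= 1   (complement)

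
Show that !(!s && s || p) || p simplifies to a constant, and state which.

!(!s && s || p) || p
= !p || p   — complement / identity
= true   — complement

true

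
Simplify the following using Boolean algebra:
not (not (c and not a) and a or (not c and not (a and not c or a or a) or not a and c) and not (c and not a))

c and not a

not (not (c and not a) and a or (not c and not (a and not c or a or a) or not a and c) and not (c and not a))
= not (not (c and not a) and a or (not c and not (a and not c or a) or not a and c) and not (c and not a))   (idempotence)
= not (not (c and not a) and a or (not c and not a or not a and c) and not (c and not a))   (absorption)
= not (not (c and not a) and a or not a and not (c and not a))   (distribution)
= not not (c and not a)   (distribution)
= c and not a   (double negation)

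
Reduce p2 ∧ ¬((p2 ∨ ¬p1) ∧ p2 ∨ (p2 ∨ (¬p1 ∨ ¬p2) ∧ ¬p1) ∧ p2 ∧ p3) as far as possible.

p2 ∧ ¬((p2 ∨ ¬p1) ∧ p2 ∨ (p2 ∨ (¬p1 ∨ ¬p2) ∧ ¬p1) ∧ p2 ∧ p3)
= p2 ∧ ¬((p2 ∨ ¬p1) ∧ p2 ∨ (p2 ∨ ¬p1) ∧ p2 ∧ p3)   — absorption
= p2 ∧ ¬((p2 ∨ ¬p1) ∧ p2)   — absorption
= p2 ∧ ¬p2   — absorption
= False   — complement

False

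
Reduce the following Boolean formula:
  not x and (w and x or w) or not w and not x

not x

not x and (w and x or w) or not w and not x
= not x and w or not w and not x
= not x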